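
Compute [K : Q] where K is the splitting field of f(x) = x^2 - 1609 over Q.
[K : Q] = 2

f(x) = x^2 - 1609 factors as (x - √1609)(x + √1609). The splitting field is K = Q(√1609). Since 1609 is squarefree and > 1, it is not a perfect square, so x^2 - 1609 is irreducible over Q and [Q(√1609) : Q] = 2. Hence [K : Q] = 2.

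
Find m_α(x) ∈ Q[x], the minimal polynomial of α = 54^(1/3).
m_α(x) = x^3 - 54

α satisfies α^3 = 54, so x^3 - 54 annihilates α. By the rational root test, a rational root p/q (in lowest terms) of x^3 - 54 would satisfy p^3 = 54 q^3, forcing q = 1 and p^3 = 54; but 54 is not a perfect cube, contradiction. A monic cubic over Q with no rational root is irreducible (any nontrivial factorization would include a linear factor). Hence x^3 - 54 is the minimal polynomial of α, and in particular [Q(α):Q] = 3.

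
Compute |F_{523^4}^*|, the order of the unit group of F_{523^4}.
|F_{523^4}^*| = 74818113840

F_{523^4} has 523^4 = 74818113841 elements; its multiplicative group consists of all nonzero elements, so |F_{523^4}^*| = 74818113841 - 1 = 74818113840. (It is cyclic since any finite subgroup of the multiplicative group of a field is cyclic.)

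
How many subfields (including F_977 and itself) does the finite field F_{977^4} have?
F_{977^4} has 3 subfields

The subfields of F_{p^n} are exactly the fields F_{p^d} for d | n (each is the fixed field of the unique index-d subgroup of Gal(F_{p^n}/F_p) ≅ Z/nZ). The divisors of n = 4 are {1, 2, 4}, giving 3 subfields: F_{977^1}, F_{977^2}, F_{977^4}.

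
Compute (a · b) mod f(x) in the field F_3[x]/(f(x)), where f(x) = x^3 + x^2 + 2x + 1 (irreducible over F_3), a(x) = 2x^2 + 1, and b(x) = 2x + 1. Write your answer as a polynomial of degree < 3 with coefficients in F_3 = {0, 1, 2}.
a · b ≡ x^2 (mod f(x))

Multiply in F_3[x]: a(x)·b(x) = (2x^2 + 1)·(2x + 1) = x^3 + 2x^2 + 2x + 1. This has degree ≥ 3, so divide by f(x) over F_3: x^3 + 2x^2 + 2x + 1 = (1)·(x^3 + x^2 + 2x + 1) + (x^2). Hence a·b ≡ x^2 (mod f). (F_3[x]/(f) is a field with 3^3 = 27 elements since f is irreducible of degree 3.)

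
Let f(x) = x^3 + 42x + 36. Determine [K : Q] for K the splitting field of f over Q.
[K : Q] = 6

By the rational root test, any rational root of the monic integer polynomial f(x) = x^3 + 42x + 36 must be an integer dividing the constant term 36, i.e. one of ±{1, 2, 3, 4, 6, 9, 12, 18, 36}. Evaluating: f(1) = 79, f(-1) = -7, f(2) = 128, f(-2) = -56, f(3) = 189, f(-3) = -117, f(4) = 268, f(-4) = -196, f(6) = 504, f(-6) = -432, f(9) = 1143, f(-9) = -1071, f(12) = 2268, f(-12) = -2196, f(18) = 6624, f(-18) = -6552, f(36) = 48204, f(-36) = -48132; none is 0, so f has no rational root and is therefore irreducible over Q (a cubic with no linear factor over a field is irreducible). For an irreducible cubic, the Galois group is A_3 or S_3 according as the discriminant disc(f) = -4a^3 - 27b^2 = -4·(42)^3 - 27·(36)^2 = -331344 is or is not a square in Q. Here disc(f) = -331344 is not a perfect square in Q, so the Galois group of f over Q is not contained in A_3 and must be all of S_3. The splitting field has degree |S_3| = 6 over Q, so [K : Q] = 6.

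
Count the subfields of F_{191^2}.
F_{191^2} has 2 subfields

The subfields of F_{p^n} are exactly the fields F_{p^d} for d | n (each is the fixed field of the unique index-d subgroup of Gal(F_{p^n}/F_p) ≅ Z/nZ). The divisors of n = 2 are {1, 2}, giving 2 subfields: F_{191^1}, F_{191^2}.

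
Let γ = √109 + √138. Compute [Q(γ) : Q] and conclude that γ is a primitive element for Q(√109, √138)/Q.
[Q(γ) : Q] = 4 (equivalently, Q(γ) = Q(√109, √138))

Obviously Q(γ) ⊆ Q(√109, √138), and [Q(√109, √138):Q] = 4 (since 109, 138 are distinct squarefree integers > 1 with 15042 not a perfect square). To show equality we compute the minimal polynomial of γ. From γ = √109 + √138: γ^2 = 109 + 2√(15042) + 138 = 247 + 2√(15042), so γ^2 - 247 = 2√(15042); squaring, (γ^2 - 247)^2 = 4·15042, i.e. γ^4 - 494γ^2 + 61009 - 60168 = 0, i.e. γ^4 - 494γ^2 + 841 = 0. So γ is a root of x^4 - 494x^2 + 841. This polynomial is irreducible over Q: it has no rational root (each ±√109 ± √138 is irrational), and any factorization into two quadratics over Q would force √(15042) ∈ Q (pairing opposite roots) or √109, √138 ∈ Q (other pairings), all impossible. Hence [Q(γ):Q] = 4 = [Q(√109, √138):Q], so Q(γ) = Q(√109, √138).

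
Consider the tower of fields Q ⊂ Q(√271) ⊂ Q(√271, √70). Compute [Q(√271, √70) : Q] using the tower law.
[Q(√271, √70) : Q] = 4

[Q(√271):Q] = 2 (min poly x^2 - 271, irreducible since 271 is squarefree > 1). For the top step, suppose √70 ∈ Q(√271), say √70 = c + d√271 with c, d ∈ Q. Squaring: 70 = c^2 + 271d^2 + 2cd√271. Since √271 ∉ Q this forces 2cd = 0. If d = 0 then √70 = c ∈ Q, contradicting 70 squarefree > 1. If c = 0 then 70 = 271d^2, so 271·70 = (271d)^2 is a perfect square in Q — but 271·70 = 18970 is not a perfect square (since 271 and 70 are distinct squarefree integers). Contradiction. Hence √70 ∉ Q(√271), so x^2 - 70 stays irreducible over Q(√271) and [Q(√271, √70) : Q(√271)] = 2. By the tower law, [Q(√271, √70) : Q] = 2 · 2 = 4.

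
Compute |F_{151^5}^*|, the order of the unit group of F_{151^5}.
|F_{151^5}^*| = 78502725750

F_{151^5} has 151^5 = 78502725751 elements; its multiplicative group consists of all nonzero elements, so |F_{151^5}^*| = 78502725751 - 1 = 78502725750. (It is cyclic since any finite subgroup of the multiplicative group of a field is cyclic.)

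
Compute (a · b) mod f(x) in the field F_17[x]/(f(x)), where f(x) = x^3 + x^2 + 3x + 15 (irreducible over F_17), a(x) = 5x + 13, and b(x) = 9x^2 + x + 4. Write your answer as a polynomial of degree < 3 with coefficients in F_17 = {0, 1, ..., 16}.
a · b ≡ 9x^2 + 6 (mod f(x))

Multiply in F_17[x]: a(x)·b(x) = (5x + 13)·(9x^2 + x + 4) = 11x^3 + 3x^2 + 16x + 1. This has degree ≥ 3, so divide by f(x) over F_17: 11x^3 + 3x^2 + 16x + 1 = (11)·(x^3 + x^2 + 3x + 15) + (9x^2 + 6). Hence a·b ≡ 9x^2 + 6 (mod f). (F_17[x]/(f) is a field with 17^3 = 4913 elements since f is irreducible of degree 3.)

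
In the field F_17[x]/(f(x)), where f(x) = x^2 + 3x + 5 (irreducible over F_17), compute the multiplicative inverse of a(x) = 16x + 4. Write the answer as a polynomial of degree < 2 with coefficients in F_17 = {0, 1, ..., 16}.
a(x)^(-1) ≡ 16x + 10 (mod f(x))

Since f is irreducible over F_17, F_17[x]/(f) is a field and a(x) ≠ 0 has an inverse. Apply the extended Euclidean algorithm to f(x) and a(x) in F_17[x]: f(x) = (16x + 10)·a(x) + (16). The last nonzero remainder is the constant 16 = gcd(f, a) in F_17. Back-substituting through the division chain expresses 16 = s(x)·a(x) + t(x)·f(x) with s(x) ≡ x + 7 (mod f), so (x + 7)·a(x) ≡ 16 (mod f). Multiplying by 16^(-1) ≡ 16 in F_17 gives a(x)^(-1) ≡ 16·(x + 7) ≡ 16x + 10 (mod f). Check: (16x + 4)·(16x + 10) = x^2 + 3x + 6 ≡ 1 (mod x^2 + 3x + 5).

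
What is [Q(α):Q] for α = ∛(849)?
[Q(α):Q] = 3

The minimal polynomial of α is x^3 - 849, irreducible over Q since 849 is not a perfect cube (so x^3 - 849 has no rational root). Hence [Q(α):Q] = deg(m_α) = 3.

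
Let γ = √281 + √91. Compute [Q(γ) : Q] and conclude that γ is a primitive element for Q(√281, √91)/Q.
[Q(γ) : Q] = 4 (equivalently, Q(γ) = Q(√281, √91))

Obviously Q(γ) ⊆ Q(√281, √91), and [Q(√281, √91):Q] = 4 (since 281, 91 are distinct squarefree integers > 1 with 25571 not a perfect square). To show equality we compute the minimal polynomial of γ. From γ = √281 + √91: γ^2 = 281 + 2√(25571) + 91 = 372 + 2√(25571), so γ^2 - 372 = 2√(25571); squaring, (γ^2 - 372)^2 = 4·25571, i.e. γ^4 - 744γ^2 + 138384 - 102284 = 0, i.e. γ^4 - 744γ^2 + 36100 = 0. So γ is a root of x^4 - 744x^2 + 36100. This polynomial is irreducible over Q: it has no rational root (each ±√281 ± √91 is irrational), and any factorization into two quadratics over Q would force √(25571) ∈ Q (pairing opposite roots) or √281, √91 ∈ Q (other pairings), all impossible. Hence [Q(γ):Q] = 4 = [Q(√281, √91):Q], so Q(γ) = Q(√281, √91).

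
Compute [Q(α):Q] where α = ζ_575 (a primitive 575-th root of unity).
[Q(α):Q] = 440

The minimal polynomial of ζ_575 over Q is the 575-th cyclotomic polynomial Φ_575(x), which is irreducible over Q and has degree φ(575) = 440. Hence [Q(α):Q] = φ(575) = 440.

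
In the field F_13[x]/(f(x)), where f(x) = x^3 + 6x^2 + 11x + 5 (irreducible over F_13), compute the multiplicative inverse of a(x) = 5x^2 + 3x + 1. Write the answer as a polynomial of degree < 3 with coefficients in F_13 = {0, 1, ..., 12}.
a(x)^(-1) ≡ 8x^2 + x + 12 (mod f(x))

Since f is irreducible over F_13, F_13[x]/(f) is a field and a(x) ≠ 0 has an inverse. Apply the extended Euclidean algorithm to f(x) and a(x) in F_13[x]: f(x) = (8x + 12)·a(x) + (6x + 6);  a(x) = (3x + 4)·(6x + 6) + (3). The last nonzero remainder is the constant 3 = gcd(f, a) in F_13. Back-substituting through the division chain expresses 3 = s(x)·a(x) + t(x)·f(x) with s(x) ≡ 11x^2 + 3x + 10 (mod f), so (11x^2 + 3x + 10)·a(x) ≡ 3 (mod f). Multiplying by 3^(-1) ≡ 9 in F_13 gives a(x)^(-1) ≡ 9·(11x^2 + 3x + 10) ≡ 8x^2 + x + 12 (mod f). Check: (5x^2 + 3x + 1)·(8x^2 + x + 12) = x^4 + 3x^3 + 6x^2 + 11x + 12 ≡ 1 (mod x^3 + 6x^2 + 11x + 5).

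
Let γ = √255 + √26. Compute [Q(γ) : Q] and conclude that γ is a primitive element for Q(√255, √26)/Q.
[Q(γ) : Q] = 4 (equivalently, Q(γ) = Q(√255, √26))

Obviously Q(γ) ⊆ Q(√255, √26), and [Q(√255, √26):Q] = 4 (since 255, 26 are distinct squarefree integers > 1 with 6630 not a perfect square). To show equality we compute the minimal polynomial of γ. From γ = √255 + √26: γ^2 = 255 + 2√(6630) + 26 = 281 + 2√(6630), so γ^2 - 281 = 2√(6630); squaring, (γ^2 - 281)^2 = 4·6630, i.e. γ^4 - 562γ^2 + 78961 - 26520 = 0, i.e. γ^4 - 562γ^2 + 52441 = 0. So γ is a root of x^4 - 562x^2 + 52441. This polynomial is irreducible over Q: it has no rational root (each ±√255 ± √26 is irrational), and any factorization into two quadratics over Q would force √(6630) ∈ Q (pairing opposite roots) or √255, √26 ∈ Q (other pairings), all impossible. Hence [Q(γ):Q] = 4 = [Q(√255, √26):Q], so Q(γ) = Q(√255, √26).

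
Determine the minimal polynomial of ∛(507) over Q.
m_α(x) = x^3 - 507

α satisfies α^3 = 507, so x^3 - 507 annihilates α. By the rational root test, a rational root p/q (in lowest terms) of x^3 - 507 would satisfy p^3 = 507 q^3, forcing q = 1 and p^3 = 507; but 507 is not a perfect cube, contradiction. A monic cubic over Q with no rational root is irreducible (any nontrivial factorization would include a linear factor). Hence x^3 - 507 is the minimal polynomial of α, and in particular [Q(α):Q] = 3.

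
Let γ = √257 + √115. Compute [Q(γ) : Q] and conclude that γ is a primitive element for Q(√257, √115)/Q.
[Q(γ) : Q] = 4 (equivalently, Q(γ) = Q(√257, √115))

Obviously Q(γ) ⊆ Q(√257, √115), and [Q(√257, √115):Q] = 4 (since 257, 115 are distinct squarefree integers > 1 with 29555 not a perfect square). To show equality we compute the minimal polynomial of γ. From γ = √257 + √115: γ^2 = 257 + 2√(29555) + 115 = 372 + 2√(29555), so γ^2 - 372 = 2√(29555); squaring, (γ^2 - 372)^2 = 4·29555, i.e. γ^4 - 744γ^2 + 138384 - 118220 = 0, i.e. γ^4 - 744γ^2 + 20164 = 0. So γ is a root of x^4 - 744x^2 + 20164. This polynomial is irreducible over Q: it has no rational root (each ±√257 ± √115 is irrational), and any factorization into two quadratics over Q would force √(29555) ∈ Q (pairing opposite roots) or √257, √115 ∈ Q (other pairings), all impossible. Hence [Q(γ):Q] = 4 = [Q(√257, √115):Q], so Q(γ) = Q(√257, √115).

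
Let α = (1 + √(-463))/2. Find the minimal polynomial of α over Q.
m_α(x) = x^2 - x + 116

From 2α - 1 = √(-463), squaring gives (2α - 1)^2 = -463, i.e. 4α^2 - 4α + 1 = -463, so α^2 - α + (1 + 463)/4 = 0. Since -463 ≡ 1 (mod 4), (1 + 463)/4 = 116 ∈ Z. The polynomial x^2 - x + 116 has discriminant 1 - 4·(116) = -463, which is not a perfect square in Q (d = -463 is squarefree and ≠ 1), so x^2 - x + 116 is irreducible over Q. It is the minimal polynomial of α.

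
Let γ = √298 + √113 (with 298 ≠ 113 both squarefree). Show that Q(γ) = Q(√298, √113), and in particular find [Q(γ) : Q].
[Q(γ) : Q] = 4 (equivalently, Q(γ) = Q(√298, √113))

Obviously Q(γ) ⊆ Q(√298, √113), and [Q(√298, √113):Q] = 4 (since 298, 113 are distinct squarefree integers > 1 with 33674 not a perfect square). To show equality we compute the minimal polynomial of γ. From γ = √298 + √113: γ^2 = 298 + 2√(33674) + 113 = 411 + 2√(33674), so γ^2 - 411 = 2√(33674); squaring, (γ^2 - 411)^2 = 4·33674, i.e. γ^4 - 822γ^2 + 168921 - 134696 = 0, i.e. γ^4 - 822γ^2 + 34225 = 0. So γ is a root of x^4 - 822x^2 + 34225. This polynomial is irreducible over Q: it has no rational root (each ±√298 ± √113 is irrational), and any factorization into two quadratics over Q would force √(33674) ∈ Q (pairing opposite roots) or √298, √113 ∈ Q (other pairings), all impossible. Hence [Q(γ):Q] = 4 = [Q(√298, √113):Q], so Q(γ) = Q(√298, √113).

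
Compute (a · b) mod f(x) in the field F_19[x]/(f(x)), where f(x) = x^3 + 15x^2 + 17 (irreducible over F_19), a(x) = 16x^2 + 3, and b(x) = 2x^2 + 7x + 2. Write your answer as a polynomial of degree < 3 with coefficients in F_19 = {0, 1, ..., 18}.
a · b ≡ 10x^2 + 9x + 11 (mod f(x))

Multiply in F_19[x]: a(x)·b(x) = (16x^2 + 3)·(2x^2 + 7x + 2) = 13x^4 + 17x^3 + 2x + 6. This has degree ≥ 3, so divide by f(x) over F_19: 13x^4 + 17x^3 + 2x + 6 = (13x + 12)·(x^3 + 15x^2 + 17) + (10x^2 + 9x + 11). Hence a·b ≡ 10x^2 + 9x + 11 (mod f). (F_19[x]/(f) is a field with 19^3 = 6859 elements since f is irreducible of degree 3.)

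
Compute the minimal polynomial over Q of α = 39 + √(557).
m_α(x) = x^2 - 78x + 964

From α - 39 = √(557), squaring gives (α - 39)^2 = 557, i.e. α^2 - 78α + 1521 = 557, so α^2 - 78α + 964 = 0. The discriminant of x^2 - 78x + 964 is (-78)^2 - 4·(964) = 6084 - 3856 = 2228, and 4·(557) is not a perfect square in Q since 557 is squarefree and ≠ 1. Hence x^2 - 78x + 964 is irreducible over Q and is the minimal polynomial of α.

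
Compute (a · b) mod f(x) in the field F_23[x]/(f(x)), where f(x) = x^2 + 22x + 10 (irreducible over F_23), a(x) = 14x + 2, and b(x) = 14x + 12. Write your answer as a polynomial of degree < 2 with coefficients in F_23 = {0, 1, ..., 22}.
a · b ≡ x + 19 (mod f(x))

Multiply in F_23[x]: a(x)·b(x) = (14x + 2)·(14x + 12) = 12x^2 + 12x + 1. This has degree ≥ 2, so divide by f(x) over F_23: 12x^2 + 12x + 1 = (12)·(x^2 + 22x + 10) + (x + 19). Hence a·b ≡ x + 19 (mod f). (F_23[x]/(f) is a field with 23^2 = 529 elements since f is irreducible of degree 2.)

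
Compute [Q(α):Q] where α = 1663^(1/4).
[Q(α):Q] = 4

α is a root of x^4 - 1663. By Eisenstein's criterion at the prime p = 1663 (which divides the constant term 1663 but p^2 = 2765569 does not, since 1663 is squarefree), x^4 - 1663 is irreducible over Q. Hence [Q(α):Q] = 4.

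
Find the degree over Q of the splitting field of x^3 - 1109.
[K : Q] = 6

The roots of x^3 - 1109 are ∛1109, ω∛1109, ω^2∛1109 where ω = e^(2πi/3) is a primitive cube root of unity, so K = Q(∛1109, ω). Now [Q(∛1109):Q] = 3 (since 1109 is not a perfect cube, x^3 - 1109 is irreducible) and [Q(ω):Q] = 2. Both 2 and 3 divide [K:Q], and [K:Q] ≤ 3·2 = 6, so [K:Q] = 6. (Equivalently: Q(∛1109) ⊂ R but ω ∉ R, so [K : Q(∛1109)] = 2.)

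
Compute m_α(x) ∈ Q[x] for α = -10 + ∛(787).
m_α(x) = x^3 + 30x^2 + 300x + 213

Set β = α + 10 = ∛(787), so β^3 = 787. Then (α + 10)^3 - 787 = 0, i.e. α is a root of g(x) = (x + 10)^3 - 787 = x^3 + 30x^2 + 300x + 213. Since g(x) = h(x + 10) where h(x) = x^3 - 787, and h is irreducible over Q (because 787 is not a perfect cube, so h has no rational root, and a monic cubic with no rational root is irreducible), g is also irreducible (irreducibility is preserved under the substitution x → x + 10). Hence m_α(x) = x^3 + 30x^2 + 300x + 213.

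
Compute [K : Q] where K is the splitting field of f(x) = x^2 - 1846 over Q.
[K : Q] = 2

f(x) = x^2 - 1846 factors as (x - √1846)(x + √1846). The splitting field is K = Q(√1846). Since 1846 is squarefree and > 1, it is not a perfect square, so x^2 - 1846 is irreducible over Q and [Q(√1846) : Q] = 2. Hence [K : Q] = 2.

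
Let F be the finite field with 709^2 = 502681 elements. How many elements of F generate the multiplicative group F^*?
There are φ(502680) = 129920 primitive elements

F_q^* is cyclic of order q - 1 = 502680. A cyclic group of order m has exactly φ(m) generators. Here m = 502680 = 2^3 · 3 · 5 · 59 · 71, so the number of primitive elements is φ(502680) = 129920.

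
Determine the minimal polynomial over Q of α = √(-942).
m_α(x) = x^2 + 942

α satisfies α^2 + 942 = 0, so x^2 + 942 annihilates α. Since d = -942 is squarefree and ≠ 1, it is not a perfect square in Q, so x^2 + 942 has no rational root and is therefore irreducible over Q (a degree-2 polynomial over a field is irreducible iff it has no root). Hence m_α(x) = x^2 + 942.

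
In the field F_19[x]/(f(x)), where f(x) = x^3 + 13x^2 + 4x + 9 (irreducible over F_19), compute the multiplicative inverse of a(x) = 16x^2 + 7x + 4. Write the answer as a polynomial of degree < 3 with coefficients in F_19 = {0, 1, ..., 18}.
a(x)^(-1) ≡ 6x^2 + 9x (mod f(x))

Since f is irreducible over F_19, F_19[x]/(f) is a field and a(x) ≠ 0 has an inverse. Apply the extended Euclidean algorithm to f(x) and a(x) in F_19[x]: f(x) = (6x + 16)·a(x) + (x + 2);  a(x) = (16x + 13)·(x + 2) + (16). The last nonzero remainder is the constant 16 = gcd(f, a) in F_19. Back-substituting through the division chain expresses 16 = s(x)·a(x) + t(x)·f(x) with s(x) ≡ x^2 + 11x (mod f), so (x^2 + 11x)·a(x) ≡ 16 (mod f). Multiplying by 16^(-1) ≡ 6 in F_19 gives a(x)^(-1) ≡ 6·(x^2 + 11x) ≡ 6x^2 + 9x (mod f). Check: (16x^2 + 7x + 4)·(6x^2 + 9x) = x^4 + 15x^3 + 11x^2 + 17x ≡ 1 (mod x^3 + 13x^2 + 4x + 9).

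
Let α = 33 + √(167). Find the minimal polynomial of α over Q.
m_α(x) = x^2 - 66x + 922

From α - 33 = √(167), squaring gives (α - 33)^2 = 167, i.e. α^2 - 66α + 1089 = 167, so α^2 - 66α + 922 = 0. The discriminant of x^2 - 66x + 922 is (-66)^2 - 4·(922) = 4356 - 3688 = 668, and 4·(167) is not a perfect square in Q since 167 is squarefree and ≠ 1. Hence x^2 - 66x + 922 is irreducible over Q and is the minimal polynomial of α.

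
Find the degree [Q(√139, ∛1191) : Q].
[Q(√139, ∛1191) : Q] = 6

Let L = Q(√139, ∛1191). Since Q(√139) ⊂ L and [Q(√139):Q] = 2, the tower law gives 2 | [L:Q]. Likewise Q(∛1191) ⊂ L with [Q(∛1191):Q] = 3 (because 1191 is not a perfect cube), so 3 | [L:Q]. As gcd(2,3) = 1, [L:Q] is divisible by 6. Conversely L is generated over Q by √139 and ∛1191, so [L:Q] ≤ 2·3 = 6. Therefore [Q(√139, ∛1191) : Q] = 6.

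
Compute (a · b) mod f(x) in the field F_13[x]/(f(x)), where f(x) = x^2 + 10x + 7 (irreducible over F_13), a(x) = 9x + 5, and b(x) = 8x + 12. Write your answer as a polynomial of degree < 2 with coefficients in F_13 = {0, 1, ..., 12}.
a · b ≡ 11 (mod f(x))

Multiply in F_13[x]: a(x)·b(x) = (9x + 5)·(8x + 12) = 7x^2 + 5x + 8. This has degree ≥ 2, so divide by f(x) over F_13: 7x^2 + 5x + 8 = (7)·(x^2 + 10x + 7) + (11). Hence a·b ≡ 11 (mod f). (F_13[x]/(f) is a field with 13^2 = 169 elements since f is irreducible of degree 2.)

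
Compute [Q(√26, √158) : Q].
[Q(√26, √158) : Q] = 4

[Q(√26):Q] = 2 (min poly x^2 - 26, irreducible since 26 is squarefree > 1). For the top step, suppose √158 ∈ Q(√26), say √158 = c + d√26 with c, d ∈ Q. Squaring: 158 = c^2 + 26d^2 + 2cd√26. Since √26 ∉ Q this forces 2cd = 0. If d = 0 then √158 = c ∈ Q, contradicting 158 squarefree > 1. If c = 0 then 158 = 26d^2, so 26·158 = (26d)^2 is a perfect square in Q — but 26·158 = 4108 is not a perfect square (since 26 and 158 are distinct squarefree integers). Contradiction. Hence √158 ∉ Q(√26), so x^2 - 158 stays irreducible over Q(√26) and [Q(√26, √158) : Q(√26)] = 2. By the tower law, [Q(√26, √158) : Q] = 2 · 2 = 4.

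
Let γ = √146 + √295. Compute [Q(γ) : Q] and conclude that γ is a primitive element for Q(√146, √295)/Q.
[Q(γ) : Q] = 4 (equivalently, Q(γ) = Q(√146, √295))

Obviously Q(γ) ⊆ Q(√146, √295), and [Q(√146, √295):Q] = 4 (since 146, 295 are distinct squarefree integers > 1 with 43070 not a perfect square). To show equality we compute the minimal polynomial of γ. From γ = √146 + √295: γ^2 = 146 + 2√(43070) + 295 = 441 + 2√(43070), so γ^2 - 441 = 2√(43070); squaring, (γ^2 - 441)^2 = 4·43070, i.e. γ^4 - 882γ^2 + 194481 - 172280 = 0, i.e. γ^4 - 882γ^2 + 22201 = 0. So γ is a root of x^4 - 882x^2 + 22201. This polynomial is irreducible over Q: it has no rational root (each ±√146 ± √295 is irrational), and any factorization into two quadratics over Q would force √(43070) ∈ Q (pairing opposite roots) or √146, √295 ∈ Q (other pairings), all impossible. Hence [Q(γ):Q] = 4 = [Q(√146, √295):Q], so Q(γ) = Q(√146, √295).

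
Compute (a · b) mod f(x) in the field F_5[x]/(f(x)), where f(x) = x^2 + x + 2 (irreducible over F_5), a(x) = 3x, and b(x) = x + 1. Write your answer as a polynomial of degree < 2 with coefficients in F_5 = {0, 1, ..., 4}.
a · b ≡ 4 (mod f(x))

Multiply in F_5[x]: a(x)·b(x) = (3x)·(x + 1) = 3x^2 + 3x. This has degree ≥ 2, so divide by f(x) over F_5: 3x^2 + 3x = (3)·(x^2 + x + 2) + (4). Hence a·b ≡ 4 (mod f). (F_5[x]/(f) is a field with 5^2 = 25 elements since f is irreducible of degree 2.)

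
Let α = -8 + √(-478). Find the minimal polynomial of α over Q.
m_α(x) = x^2 + 16x + 542

From α + 8 = √(-478), squaring gives (α + 8)^2 = -478, i.e. α^2 + 16α + 64 = -478, so α^2 + 16α + 542 = 0. The discriminant of x^2 + 16x + 542 is (16)^2 - 4·(542) = 256 - 2168 = -1912, and 4·(-478) is not a perfect square in Q since -478 is squarefree and ≠ 1. Hence x^2 + 16x + 542 is irreducible over Q and is the minimal polynomial of α.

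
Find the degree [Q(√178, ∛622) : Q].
[Q(√178, ∛622) : Q] = 6

Let L = Q(√178, ∛622). Since Q(√178) ⊂ L and [Q(√178):Q] = 2, the tower law gives 2 | [L:Q]. Likewise Q(∛622) ⊂ L with [Q(∛622):Q] = 3 (because 622 is not a perfect cube), so 3 | [L:Q]. As gcd(2,3) = 1, [L:Q] is divisible by 6. Conversely L is generated over Q by √178 and ∛622, so [L:Q] ≤ 2·3 = 6. Therefore [Q(√178, ∛622) : Q] = 6.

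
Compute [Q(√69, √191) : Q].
[Q(√69, √191) : Q] = 4

[Q(√69):Q] = 2 (min poly x^2 - 69, irreducible since 69 is squarefree > 1). For the top step, suppose √191 ∈ Q(√69), say √191 = c + d√69 with c, d ∈ Q. Squaring: 191 = c^2 + 69d^2 + 2cd√69. Since √69 ∉ Q this forces 2cd = 0. If d = 0 then √191 = c ∈ Q, contradicting 191 squarefree > 1. If c = 0 then 191 = 69d^2, so 69·191 = (69d)^2 is a perfect square in Q — but 69·191 = 13179 is not a perfect square (since 69 and 191 are distinct squarefree integers). Contradiction. Hence √191 ∉ Q(√69), so x^2 - 191 stays irreducible over Q(√69) and [Q(√69, √191) : Q(√69)] = 2. By the tower law, [Q(√69, √191) : Q] = 2 · 2 = 4.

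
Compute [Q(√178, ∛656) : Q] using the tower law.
[Q(√178, ∛656) : Q] = 6

Let L = Q(√178, ∛656). Since Q(√178) ⊂ L and [Q(√178):Q] = 2, the tower law gives 2 | [L:Q]. Likewise Q(∛656) ⊂ L with [Q(∛656):Q] = 3 (because 656 is not a perfect cube), so 3 | [L:Q]. As gcd(2,3) = 1, [L:Q] is divisible by 6. Conversely L is generated over Q by √178 and ∛656, so [L:Q] ≤ 2·3 = 6. Therefore [Q(√178, ∛656) : Q] = 6.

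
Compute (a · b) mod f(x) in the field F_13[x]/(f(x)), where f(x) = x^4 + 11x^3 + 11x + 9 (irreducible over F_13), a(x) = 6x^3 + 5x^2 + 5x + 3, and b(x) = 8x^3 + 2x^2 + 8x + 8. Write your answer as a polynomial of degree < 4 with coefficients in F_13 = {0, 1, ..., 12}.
a · b ≡ 5x^3 + 2x^2 + x + 1 (mod f(x))

Multiply in F_13[x]: a(x)·b(x) = (6x^3 + 5x^2 + 5x + 3)·(8x^3 + 2x^2 + 8x + 8) = 9x^6 + 7x^4 + 5x^3 + 8x^2 + 12x + 11. This has degree ≥ 4, so divide by f(x) over F_13: 9x^6 + 7x^4 + 5x^3 + 8x^2 + 12x + 11 = (9x^2 + 5x + 4)·(x^4 + 11x^3 + 11x + 9) + (5x^3 + 2x^2 + x + 1). Hence a·b ≡ 5x^3 + 2x^2 + x + 1 (mod f). (F_13[x]/(f) is a field with 13^4 = 28561 elements since f is irreducible of degree 4.)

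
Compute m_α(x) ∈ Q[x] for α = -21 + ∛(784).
m_α(x) = x^3 + 63x^2 + 1323x + 8477

Set β = α + 21 = ∛(784), so β^3 = 784. Then (α + 21)^3 - 784 = 0, i.e. α is a root of g(x) = (x + 21)^3 - 784 = x^3 + 63x^2 + 1323x + 8477. Since g(x) = h(x + 21) where h(x) = x^3 - 784, and h is irreducible over Q (because 784 is not a perfect cube, so h has no rational root, and a monic cubic with no rational root is irreducible), g is also irreducible (irreducibility is preserved under the substitution x → x + 21). Hence m_α(x) = x^3 + 63x^2 + 1323x + 8477.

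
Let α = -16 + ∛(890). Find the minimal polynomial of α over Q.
m_α(x) = x^3 + 48x^2 + 768x + 3206

Set β = α + 16 = ∛(890), so β^3 = 890. Then (α + 16)^3 - 890 = 0, i.e. α is a root of g(x) = (x + 16)^3 - 890 = x^3 + 48x^2 + 768x + 3206. Since g(x) = h(x + 16) where h(x) = x^3 - 890, and h is irreducible over Q (because 890 is not a perfect cube, so h has no rational root, and a monic cubic with no rational root is irreducible), g is also irreducible (irreducibility is preserved under the substitution x → x + 16). Hence m_α(x) = x^3 + 48x^2 + 768x + 3206.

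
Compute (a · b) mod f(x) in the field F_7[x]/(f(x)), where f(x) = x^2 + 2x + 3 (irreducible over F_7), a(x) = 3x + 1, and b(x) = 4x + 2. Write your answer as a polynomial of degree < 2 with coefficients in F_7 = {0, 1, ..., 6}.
a · b ≡ 1 (mod f(x))

Multiply in F_7[x]: a(x)·b(x) = (3x + 1)·(4x + 2) = 5x^2 + 3x + 2. This has degree ≥ 2, so divide by f(x) over F_7: 5x^2 + 3x + 2 = (5)·(x^2 + 2x + 3) + (1). Hence a·b ≡ 1 (mod f). (F_7[x]/(f) is a field with 7^2 = 49 elements since f is irreducible of degree 2.)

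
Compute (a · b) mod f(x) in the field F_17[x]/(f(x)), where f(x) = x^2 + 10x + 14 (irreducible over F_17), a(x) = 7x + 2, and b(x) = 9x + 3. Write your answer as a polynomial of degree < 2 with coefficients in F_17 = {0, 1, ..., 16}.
a · b ≡ 4x + 8 (mod f(x))

Multiply in F_17[x]: a(x)·b(x) = (7x + 2)·(9x + 3) = 12x^2 + 5x + 6. This has degree ≥ 2, so divide by f(x) over F_17: 12x^2 + 5x + 6 = (12)·(x^2 + 10x + 14) + (4x + 8). Hence a·b ≡ 4x + 8 (mod f). (F_17[x]/(f) is a field with 17^2 = 289 elements since f is irreducible of degree 2.)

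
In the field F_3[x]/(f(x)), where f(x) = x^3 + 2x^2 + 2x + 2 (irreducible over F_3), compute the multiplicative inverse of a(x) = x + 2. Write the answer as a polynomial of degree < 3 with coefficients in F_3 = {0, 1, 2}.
a(x)^(-1) ≡ 2x^2 + 1 (mod f(x))

Since f is irreducible over F_3, F_3[x]/(f) is a field and a(x) ≠ 0 has an inverse. Apply the extended Euclidean algorithm to f(x) and a(x) in F_3[x]: f(x) = (x^2 + 2)·a(x) + (1). The last nonzero remainder is the constant 1 = gcd(f, a) in F_3. Back-substituting through the division chain expresses 1 = s(x)·a(x) + t(x)·f(x) with s(x) ≡ 2x^2 + 1 (mod f), so a(x)^(-1) ≡ s(x) = 2x^2 + 1 (mod f). Check: (x + 2)·(2x^2 + 1) = 2x^3 + x^2 + x + 2 ≡ 1 (mod x^3 + 2x^2 + 2x + 2).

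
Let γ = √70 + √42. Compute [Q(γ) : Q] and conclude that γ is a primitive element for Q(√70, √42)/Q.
[Q(γ) : Q] = 4 (equivalently, Q(γ) = Q(√70, √42))

Obviously Q(γ) ⊆ Q(√70, √42), and [Q(√70, √42):Q] = 4 (since 70, 42 are distinct squarefree integers > 1 with 2940 not a perfect square). To show equality we compute the minimal polynomial of γ. From γ = √70 + √42: γ^2 = 70 + 2√(2940) + 42 = 112 + 2√(2940), so γ^2 - 112 = 2√(2940); squaring, (γ^2 - 112)^2 = 4·2940, i.e. γ^4 - 224γ^2 + 12544 - 11760 = 0, i.e. γ^4 - 224γ^2 + 784 = 0. So γ is a root of x^4 - 224x^2 + 784. This polynomial is irreducible over Q: it has no rational root (each ±√70 ± √42 is irrational), and any factorization into two quadratics over Q would force √(2940) ∈ Q (pairing opposite roots) or √70, √42 ∈ Q (other pairings), all impossible. Hence [Q(γ):Q] = 4 = [Q(√70, √42):Q], so Q(γ) = Q(√70, √42).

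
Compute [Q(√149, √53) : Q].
[Q(√149, √53) : Q] = 4

[Q(√149):Q] = 2 (min poly x^2 - 149, irreducible since 149 is squarefree > 1). For the top step, suppose √53 ∈ Q(√149), say √53 = c + d√149 with c, d ∈ Q. Squaring: 53 = c^2 + 149d^2 + 2cd√149. Since √149 ∉ Q this forces 2cd = 0. If d = 0 then √53 = c ∈ Q, contradicting 53 squarefree > 1. If c = 0 then 53 = 149d^2, so 149·53 = (149d)^2 is a perfect square in Q — but 149·53 = 7897 is not a perfect square (since 149 and 53 are distinct squarefree integers). Contradiction. Hence √53 ∉ Q(√149), so x^2 - 53 stays irreducible over Q(√149) and [Q(√149, √53) : Q(√149)] = 2. By the tower law, [Q(√149, √53) : Q] = 2 · 2 = 4.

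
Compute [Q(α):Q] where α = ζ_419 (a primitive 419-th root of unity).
[Q(α):Q] = 418

The minimal polynomial of ζ_419 over Q is the 419-th cyclotomic polynomial Φ_419(x), which is irreducible over Q and has degree φ(419) = 418. Hence [Q(α):Q] = φ(419) = 418.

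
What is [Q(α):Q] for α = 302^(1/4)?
[Q(α):Q] = 4

α is a root of x^4 - 302. By Eisenstein's criterion at the prime p = 2 (which divides the constant term 302 but p^2 = 4 does not, since 302 is squarefree), x^4 - 302 is irreducible over Q. Hence [Q(α):Q] = 4.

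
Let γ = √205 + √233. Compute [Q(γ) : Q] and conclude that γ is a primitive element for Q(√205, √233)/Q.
[Q(γ) : Q] = 4 (equivalently, Q(γ) = Q(√205, √233))

Obviously Q(γ) ⊆ Q(√205, √233), and [Q(√205, √233):Q] = 4 (since 205, 233 are distinct squarefree integers > 1 with 47765 not a perfect square). To show equality we compute the minimal polynomial of γ. From γ = √205 + √233: γ^2 = 205 + 2√(47765) + 233 = 438 + 2√(47765), so γ^2 - 438 = 2√(47765); squaring, (γ^2 - 438)^2 = 4·47765, i.e. γ^4 - 876γ^2 + 191844 - 191060 = 0, i.e. γ^4 - 876γ^2 + 784 = 0. So γ is a root of x^4 - 876x^2 + 784. This polynomial is irreducible over Q: it has no rational root (each ±√205 ± √233 is irrational), and any factorization into two quadratics over Q would force √(47765) ∈ Q (pairing opposite roots) or √205, √233 ∈ Q (other pairings), all impossible. Hence [Q(γ):Q] = 4 = [Q(√205, √233):Q], so Q(γ) = Q(√205, √233).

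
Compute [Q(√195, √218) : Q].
[Q(√195, √218) : Q] = 4

[Q(√195):Q] = 2 (min poly x^2 - 195, irreducible since 195 is squarefree > 1). For the top step, suppose √218 ∈ Q(√195), say √218 = c + d√195 with c, d ∈ Q. Squaring: 218 = c^2 + 195d^2 + 2cd√195. Since √195 ∉ Q this forces 2cd = 0. If d = 0 then √218 = c ∈ Q, contradicting 218 squarefree > 1. If c = 0 then 218 = 195d^2, so 195·218 = (195d)^2 is a perfect square in Q — but 195·218 = 42510 is not a perfect square (since 195 and 218 are distinct squarefree integers). Contradiction. Hence √218 ∉ Q(√195), so x^2 - 218 stays irreducible over Q(√195) and [Q(√195, √218) : Q(√195)] = 2. By the tower law, [Q(√195, √218) : Q] = 2 · 2 = 4.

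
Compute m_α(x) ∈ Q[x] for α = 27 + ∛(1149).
m_α(x) = x^3 - 81x^2 + 2187x - 20832

Set β = α - 27 = ∛(1149), so β^3 = 1149. Then (α - 27)^3 - 1149 = 0, i.e. α is a root of g(x) = (x - 27)^3 - 1149 = x^3 - 81x^2 + 2187x - 20832. Since g(x) = h(x - 27) where h(x) = x^3 - 1149, and h is irreducible over Q (because 1149 is not a perfect cube, so h has no rational root, and a monic cubic with no rational root is irreducible), g is also irreducible (irreducibility is preserved under the substitution x → x - 27). Hence m_α(x) = x^3 - 81x^2 + 2187x - 20832.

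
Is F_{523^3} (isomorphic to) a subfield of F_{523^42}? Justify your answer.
Yes: F_{523^3} is a subfield of F_{523^42}

F_{p^m} embeds in F_{p^n} iff m | n (since F_{p^n} is the splitting field of x^(p^n) - x, and F_{p^m} ⊂ F_{p^n} forces p^n to be a power of p^m, i.e. m | n; conversely if m | n then every root of x^(p^m) - x is a root of x^(p^n) - x). Here 3 | 42 (since 42 = 14·3), so F_{523^3} is a subfield of F_{523^42}, and [F_{523^42} : F_{523^3}] = 42/3 = 14.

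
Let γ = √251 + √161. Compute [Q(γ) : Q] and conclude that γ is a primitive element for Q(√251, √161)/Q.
[Q(γ) : Q] = 4 (equivalently, Q(γ) = Q(√251, √161))

Obviously Q(γ) ⊆ Q(√251, √161), and [Q(√251, √161):Q] = 4 (since 251, 161 are distinct squarefree integers > 1 with 40411 not a perfect square). To show equality we compute the minimal polynomial of γ. From γ = √251 + √161: γ^2 = 251 + 2√(40411) + 161 = 412 + 2√(40411), so γ^2 - 412 = 2√(40411); squaring, (γ^2 - 412)^2 = 4·40411, i.e. γ^4 - 824γ^2 + 169744 - 161644 = 0, i.e. γ^4 - 824γ^2 + 8100 = 0. So γ is a root of x^4 - 824x^2 + 8100. This polynomial is irreducible over Q: it has no rational root (each ±√251 ± √161 is irrational), and any factorization into two quadratics over Q would force √(40411) ∈ Q (pairing opposite roots) or √251, √161 ∈ Q (other pairings), all impossible. Hence [Q(γ):Q] = 4 = [Q(√251, √161):Q], so Q(γ) = Q(√251, √161).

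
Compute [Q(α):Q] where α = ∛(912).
[Q(α):Q] = 3

The minimal polynomial of α is x^3 - 912, irreducible over Q since 912 is not a perfect cube (so x^3 - 912 has no rational root). Hence [Q(α):Q] = deg(m_α) = 3.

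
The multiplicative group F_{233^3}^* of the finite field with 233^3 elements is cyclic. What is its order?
|F_{233^3}^*| = 12649336

F_{233^3} has 233^3 = 12649337 elements; its multiplicative group consists of all nonzero elements, so |F_{233^3}^*| = 12649337 - 1 = 12649336. (It is cyclic since any finite subgroup of the multiplicative group of a field is cyclic.)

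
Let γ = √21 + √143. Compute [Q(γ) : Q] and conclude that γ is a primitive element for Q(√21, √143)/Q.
[Q(γ) : Q] = 4 (equivalently, Q(γ) = Q(√21, √143))

Obviously Q(γ) ⊆ Q(√21, √143), and [Q(√21, √143):Q] = 4 (since 21, 143 are distinct squarefree integers > 1 with 3003 not a perfect square). To show equality we compute the minimal polynomial of γ. From γ = √21 + √143: γ^2 = 21 + 2√(3003) + 143 = 164 + 2√(3003), so γ^2 - 164 = 2√(3003); squaring, (γ^2 - 164)^2 = 4·3003, i.e. γ^4 - 328γ^2 + 26896 - 12012 = 0, i.e. γ^4 - 328γ^2 + 14884 = 0. So γ is a root of x^4 - 328x^2 + 14884. This polynomial is irreducible over Q: it has no rational root (each ±√21 ± √143 is irrational), and any factorization into two quadratics over Q would force √(3003) ∈ Q (pairing opposite roots) or √21, √143 ∈ Q (other pairings), all impossible. Hence [Q(γ):Q] = 4 = [Q(√21, √143):Q], so Q(γ) = Q(√21, √143).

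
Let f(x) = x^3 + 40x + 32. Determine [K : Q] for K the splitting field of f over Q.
[K : Q] = 6

By the rational root test, any rational root of the monic integer polynomial f(x) = x^3 + 40x + 32 must be an integer dividing the constant term 32, i.e. one of ±{1, 2, 4, 8, 16, 32}. Evaluating: f(1) = 73, f(-1) = -9, f(2) = 120, f(-2) = -56, f(4) = 256, f(-4) = -192, f(8) = 864, f(-8) = -800, f(16) = 4768, f(-16) = -4704, f(32) = 34080, f(-32) = -34016; none is 0, so f has no rational root and is therefore irreducible over Q (a cubic with no linear factor over a field is irreducible). For an irreducible cubic, the Galois group is A_3 or S_3 according as the discriminant disc(f) = -4a^3 - 27b^2 = -4·(40)^3 - 27·(32)^2 = -283648 is or is not a square in Q. Here disc(f) = -283648 is not a perfect square in Q, so the Galois group of f over Q is not contained in A_3 and must be all of S_3. The splitting field has degree |S_3| = 6 over Q, so [K : Q] = 6.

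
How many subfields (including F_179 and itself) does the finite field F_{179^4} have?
F_{179^4} has 3 subfields

The subfields of F_{p^n} are exactly the fields F_{p^d} for d | n (each is the fixed field of the unique index-d subgroup of Gal(F_{p^n}/F_p) ≅ Z/nZ). The divisors of n = 4 are {1, 2, 4}, giving 3 subfields: F_{179^1}, F_{179^2}, F_{179^4}.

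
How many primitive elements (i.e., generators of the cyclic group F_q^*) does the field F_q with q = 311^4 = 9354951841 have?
There are φ(9354951840) = 2205941760 primitive elements

F_q^* is cyclic of order q - 1 = 9354951840. A cyclic group of order m has exactly φ(m) generators. Here m = 9354951840 = 2^5 · 3 · 5 · 13 · 31 · 137 · 353, so the number of primitive elements is φ(9354951840) = 2205941760.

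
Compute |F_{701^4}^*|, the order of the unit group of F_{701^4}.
|F_{701^4}^*| = 241474942800

F_{701^4} has 701^4 = 241474942801 elements; its multiplicative group consists of all nonzero elements, so |F_{701^4}^*| = 241474942801 - 1 = 241474942800. (It is cyclic since any finite subgroup of the multiplicative group of a field is cyclic.)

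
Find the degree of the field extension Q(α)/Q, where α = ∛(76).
[Q(α):Q] = 3

The minimal polynomial of α is x^3 - 76, irreducible over Q since 76 is not a perfect cube (so x^3 - 76 has no rational root). Hence [Q(α):Q] = deg(m_α) = 3.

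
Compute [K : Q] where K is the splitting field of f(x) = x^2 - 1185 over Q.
[K : Q] = 2

f(x) = x^2 - 1185 factors as (x - √1185)(x + √1185). The splitting field is K = Q(√1185). Since 1185 is squarefree and > 1, it is not a perfect square, so x^2 - 1185 is irreducible over Q and [Q(√1185) : Q] = 2. Hence [K : Q] = 2.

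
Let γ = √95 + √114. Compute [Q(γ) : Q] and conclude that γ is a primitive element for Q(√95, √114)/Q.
[Q(γ) : Q] = 4 (equivalently, Q(γ) = Q(√95, √114))

Obviously Q(γ) ⊆ Q(√95, √114), and [Q(√95, √114):Q] = 4 (since 95, 114 are distinct squarefree integers > 1 with 10830 not a perfect square). To show equality we compute the minimal polynomial of γ. From γ = √95 + √114: γ^2 = 95 + 2√(10830) + 114 = 209 + 2√(10830), so γ^2 - 209 = 2√(10830); squaring, (γ^2 - 209)^2 = 4·10830, i.e. γ^4 - 418γ^2 + 43681 - 43320 = 0, i.e. γ^4 - 418γ^2 + 361 = 0. So γ is a root of x^4 - 418x^2 + 361. This polynomial is irreducible over Q: it has no rational root (each ±√95 ± √114 is irrational), and any factorization into two quadratics over Q would force √(10830) ∈ Q (pairing opposite roots) or √95, √114 ∈ Q (other pairings), all impossible. Hence [Q(γ):Q] = 4 = [Q(√95, √114):Q], so Q(γ) = Q(√95, √114).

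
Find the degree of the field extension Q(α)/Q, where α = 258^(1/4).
[Q(α):Q] = 4

α is a root of x^4 - 258. By Eisenstein's criterion at the prime p = 2 (which divides the constant term 258 but p^2 = 4 does not, since 258 is squarefree), x^4 - 258 is irreducible over Q. Hence [Q(α):Q] = 4.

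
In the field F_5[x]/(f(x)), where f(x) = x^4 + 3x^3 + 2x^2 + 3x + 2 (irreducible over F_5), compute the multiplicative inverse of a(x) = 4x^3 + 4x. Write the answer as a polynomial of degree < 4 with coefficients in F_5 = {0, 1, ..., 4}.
a(x)^(-1) ≡ 2x^3 + x^2 + 4 (mod f(x))

Since f is irreducible over F_5, F_5[x]/(f) is a field and a(x) ≠ 0 has an inverse. Apply the extended Euclidean algorithm to f(x) and a(x) in F_5[x]: f(x) = (4x + 2)·a(x) + (x^2 + 2);  a(x) = (4x)·(x^2 + 2) + (x);  (x^2 + 2) = (x)·(x) + (2). The last nonzero remainder is the constant 2 = gcd(f, a) in F_5. Back-substituting through the division chain expresses 2 = s(x)·a(x) + t(x)·f(x) with s(x) ≡ 4x^3 + 2x^2 + 3 (mod f), so (4x^3 + 2x^2 + 3)·a(x) ≡ 2 (mod f). Multiplying by 2^(-1) ≡ 3 in F_5 gives a(x)^(-1) ≡ 3·(4x^3 + 2x^2 + 3) ≡ 2x^3 + x^2 + 4 (mod f). Check: (4x^3 + 4x)·(2x^3 + x^2 + 4) = 3x^6 + 4x^5 + 3x^4 + x ≡ 1 (mod x^4 + 3x^3 + 2x^2 + 3x + 2).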